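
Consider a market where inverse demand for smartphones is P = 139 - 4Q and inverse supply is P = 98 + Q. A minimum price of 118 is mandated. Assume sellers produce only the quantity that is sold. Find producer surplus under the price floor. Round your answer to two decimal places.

91.22

Free-market equilibrium: 139 - 4Q = 98 + Q gives Q* = 8.2, P* = 106.2.
At the floor price 118, quantity demanded is (139 - 118)/4 = 5.25; demand is the short side, so Q = 5.25 trades at P = 118.
The supply price at Q = 5.25 is 103.25. PS is the trapezoid between 118 and supply over [0, 5.25]: (1/2)[(118 - 98) + (118 - 103.25)](5.25) = 91.2188.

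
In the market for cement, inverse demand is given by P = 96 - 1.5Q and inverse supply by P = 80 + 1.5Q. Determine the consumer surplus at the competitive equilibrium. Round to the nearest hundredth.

21.33

Setting demand equal to supply, 16 = 3Q, so Q* = 5.3333 and P* = 88.
Consumer surplus is the triangle under demand above P*: (1/2)(5.3333)(96 - 88) = (1/2)(5.3333)(8) = 21.3333.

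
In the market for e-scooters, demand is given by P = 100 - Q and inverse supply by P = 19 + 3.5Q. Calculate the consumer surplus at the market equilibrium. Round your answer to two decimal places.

162.00

Setting demand equal to supply, 81 = 4.5Q, so Q* = 18 and P* = 82.
Consumer surplus is the triangle under demand above P*: (1/2)(18)(100 - 82) = (1/2)(18)(18) = 162.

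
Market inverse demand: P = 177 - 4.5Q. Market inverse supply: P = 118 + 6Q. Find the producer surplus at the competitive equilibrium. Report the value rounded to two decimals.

Set 177 - 4.5Q = 118 + 6Q, which gives 59 = 10.5Q, so Q* = 5.619 and P* = 177 - 4.5(5.619) = 151.7143.
The supply curve's price intercept is 118, so PS = (1/2)(Q*)(P* - 118) = (1/2)(5.619)(33.7143) = 94.7211.

94.72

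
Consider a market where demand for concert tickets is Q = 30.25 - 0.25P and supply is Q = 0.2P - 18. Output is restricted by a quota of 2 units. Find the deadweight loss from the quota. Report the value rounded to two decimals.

9.39

Rewriting demand in inverse form: P = 121 - 4Q.
Rewriting supply in inverse form: P = 90 + 5Q.
Unrestricted equilibrium: Q* = (121 - 90)/(4 + 5) = 3.4444.
At Q = 2 the demand price is 121 - 4(2) = 113 and the supply price is 90 + 5(2) = 100.
DWL = (1/2)(gap between curves at 2) x (Q* - 2) = (1/2)(13)(1.4444) = 9.3889.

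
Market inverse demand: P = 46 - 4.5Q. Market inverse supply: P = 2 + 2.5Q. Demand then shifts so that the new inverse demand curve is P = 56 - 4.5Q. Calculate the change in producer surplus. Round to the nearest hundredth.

Initial equilibrium: Q_0 = 6.2857, P_0 = 17.7143; CS_0 = (1/2)(6.2857)(28.2857) = 88.898, PS_0 = (1/2)(6.2857)(15.7143) = 49.3878.
New equilibrium: 56 - 4.5Q = 2 + 2.5Q gives Q_1 = 7.7143, P_1 = 21.2857; CS_1 = 133.898, PS_1 = 74.3878.
Change in producer surplus = 74.3878 - 49.3878 = 25.

25.00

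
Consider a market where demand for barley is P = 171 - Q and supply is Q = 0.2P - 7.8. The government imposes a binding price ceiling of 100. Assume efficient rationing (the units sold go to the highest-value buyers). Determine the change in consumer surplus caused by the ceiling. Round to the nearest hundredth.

Rewriting supply in inverse form: P = 39 + 5Q.
Free-market equilibrium: 171 - Q = 39 + 5Q gives Q* = 22, P* = 149.
At P = 100, sellers supply (100 - 39)/5 = 12.2 while buyers want more, so the quantity traded is 12.2 at price 100.
CS goes from (1/2)(22)(22) = 242 to 791.78 (computed as (171 - 100)(12.2) - (1/2)(1)(12.2)^2), a change of 549.78.

549.78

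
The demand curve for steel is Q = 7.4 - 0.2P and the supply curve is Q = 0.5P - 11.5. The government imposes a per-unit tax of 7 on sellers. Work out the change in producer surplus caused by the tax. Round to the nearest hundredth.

-3.00

Rewriting demand in inverse form: P = 37 - 5Q.
Rewriting supply in inverse form: P = 23 + 2Q.
Pre-tax equilibrium: 37 - 5Q = 23 + 2Q gives Q* = 2, P* = 27.
With the tax, sellers need 7 more per unit: 37 - 5Q = 23 + 2Q + 7, so Q_t = 1. Buyers pay P_b = 32; sellers receive P_s = P_b - 7 = 25.
Producers lose the trapezoid between P_s and P* out to Q_t plus the triangle from Q_t to Q*: change in PS = 1 - 4 = -3.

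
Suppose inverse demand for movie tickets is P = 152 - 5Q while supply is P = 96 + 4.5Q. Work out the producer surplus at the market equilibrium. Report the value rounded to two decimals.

Equilibrium: 152 - 5Q = 96 + 4.5Q, so Q* = 5.8947 and P* = 122.5263.
The supply curve's price intercept is 96, so PS = (1/2)(Q*)(P* - 96) = (1/2)(5.8947)(26.5263) = 78.1828.

78.18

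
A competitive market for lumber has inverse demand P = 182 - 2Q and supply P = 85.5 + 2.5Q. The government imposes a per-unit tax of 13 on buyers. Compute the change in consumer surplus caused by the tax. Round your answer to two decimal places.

-115.56

Without the tax, 182 - 2Q = 85.5 + 2.5Q so Q* = 21.4444 and P* = 139.1111.
A tax on buyers shifts demand down by 13: (182 - 13) - 2Q = 85.5 + 2.5Q, so Q_t = 18.5556. Buyers pay P_b = 144.8889; sellers receive P_s = P_b - 13 = 131.8889.
Consumers lose the trapezoid between P* and P_b out to Q_t plus the triangle from Q_t to Q*: change in CS = 344.3086 - 459.8642 = -115.5556.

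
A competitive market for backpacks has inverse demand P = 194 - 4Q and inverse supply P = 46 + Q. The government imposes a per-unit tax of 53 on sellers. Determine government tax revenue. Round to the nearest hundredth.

1007.00

Without the tax, 194 - 4Q = 46 + Q so Q* = 29.6 and P* = 75.6.
A tax on sellers shifts supply up by 53: 194 - 4Q = 46 + Q + 53, so Q_t = 19. Buyers pay P_b = 118; sellers receive P_s = P_b - 53 = 65.
Tax revenue = t x Q_t = 53 x 19 = 1007.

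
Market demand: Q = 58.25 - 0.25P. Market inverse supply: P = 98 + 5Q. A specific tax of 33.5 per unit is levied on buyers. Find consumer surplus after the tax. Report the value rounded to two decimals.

254.38

Rewriting demand in inverse form: P = 233 - 4Q.
Pre-tax equilibrium: 233 - 4Q = 98 + 5Q gives Q* = 15, P* = 173.
With the tax, buyers' net willingness to pay falls by 33.5: (233 - 33.5) - 4Q = 98 + 5Q, so Q_t = 11.2778. Buyers pay P_b = 187.8889; sellers receive P_s = P_b - 33.5 = 154.3889.
Consumer surplus is the triangle under demand above P_b: (1/2)(11.2778)(233 - 187.8889) = 254.3765.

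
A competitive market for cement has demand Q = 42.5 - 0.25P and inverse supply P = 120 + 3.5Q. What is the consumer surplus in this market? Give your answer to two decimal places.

88.89

Rewriting demand in inverse form: P = 170 - 4Q.
Equilibrium: 170 - 4Q = 120 + 3.5Q, so Q* = 6.6667 and P* = 143.3333.
The demand choke price is 170, so CS = (1/2)(Q*)(170 - P*) = (1/2)(6.6667)(26.6667) = 88.8889.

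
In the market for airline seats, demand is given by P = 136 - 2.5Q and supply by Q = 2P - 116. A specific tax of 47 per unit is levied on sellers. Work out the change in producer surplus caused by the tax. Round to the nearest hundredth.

Rewriting supply in inverse form: P = 58 + 0.5Q.
Pre-tax equilibrium: 136 - 2.5Q = 58 + 0.5Q gives Q* = 26, P* = 71.
A tax on sellers shifts supply up by 47: 136 - 2.5Q = 58 + 0.5Q + 47, so Q_t = 10.3333. Buyers pay P_b = 110.1667; sellers receive P_s = P_b - 47 = 63.1667.
PS falls from (1/2)(26)(13) = 169 to (1/2)(10.3333)(5.1667) = 26.6944, a change of -142.3056.

-142.31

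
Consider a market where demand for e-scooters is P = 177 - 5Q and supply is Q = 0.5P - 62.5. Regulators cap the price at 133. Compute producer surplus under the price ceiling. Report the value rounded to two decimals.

16.00

Rewriting supply in inverse form: P = 125 + 2Q.
Without the control, 177 - 5Q = 125 + 2Q so Q* = 7.4286 and P* = 139.8571.
At P = 133, sellers supply (133 - 125)/2 = 4 while buyers want more, so the quantity traded is 4 at price 133.
PS is the triangle above supply below 133: (1/2)(4)(133 - 125) = 16.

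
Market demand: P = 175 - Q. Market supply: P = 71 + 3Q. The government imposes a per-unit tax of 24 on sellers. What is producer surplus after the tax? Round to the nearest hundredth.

Pre-tax equilibrium: 175 - Q = 71 + 3Q gives Q* = 26, P* = 149.
A tax on sellers shifts supply up by 24: 175 - Q = 71 + 3Q + 24, so Q_t = 20. Buyers pay P_b = 155; sellers receive P_s = P_b - 24 = 131.
PS = (1/2)(Q_t)(P_s - 71) = (1/2)(20)(60) = 600.

600.00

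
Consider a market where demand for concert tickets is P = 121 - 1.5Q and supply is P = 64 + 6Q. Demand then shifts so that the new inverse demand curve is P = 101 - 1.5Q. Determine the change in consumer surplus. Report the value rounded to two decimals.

-25.07

Initial equilibrium: Q_0 = 7.6, P_0 = 109.6; CS_0 = (1/2)(7.6)(11.4) = 43.32, PS_0 = (1/2)(7.6)(45.6) = 173.28.
New equilibrium: 101 - 1.5Q = 64 + 6Q gives Q_1 = 4.9333, P_1 = 93.6; CS_1 = 18.2533, PS_1 = 73.0133.
Change in consumer surplus = 18.2533 - 43.32 = -25.0667.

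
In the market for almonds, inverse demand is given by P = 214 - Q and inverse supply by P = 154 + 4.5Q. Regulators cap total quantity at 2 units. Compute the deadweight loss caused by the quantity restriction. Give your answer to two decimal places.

218.27

Without the quota, 214 - Q = 154 + 4.5Q gives Q* = 10.9091.
At Q = 2 the demand price is 214 - (2) = 212 and the supply price is 154 + 4.5(2) = 163.
DWL = (1/2)(gap between curves at 2) x (Q* - 2) = (1/2)(49)(8.9091) = 218.2727.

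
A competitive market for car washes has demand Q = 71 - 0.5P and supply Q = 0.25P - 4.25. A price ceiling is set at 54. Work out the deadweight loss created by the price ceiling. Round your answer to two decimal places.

Rewriting demand in inverse form: P = 142 - 2Q.
Rewriting supply in inverse form: P = 17 + 4Q.
Without the control, 142 - 2Q = 17 + 4Q so Q* = 20.8333 and P* = 100.3333.
At P = 54, sellers supply (54 - 17)/4 = 9.25 while buyers want more, so the quantity traded is 9.25 at price 54.
At Q = 9.25 the demand price is 123.5 and the supply price is 54. Deadweight loss is the triangle between the curves from 9.25 to 20.8333: (1/2)(123.5 - 54)(20.8333 - 9.25) = 402.5208.

402.52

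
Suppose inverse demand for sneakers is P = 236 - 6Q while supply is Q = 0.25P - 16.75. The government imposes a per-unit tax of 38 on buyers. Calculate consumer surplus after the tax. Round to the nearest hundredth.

Rewriting supply in inverse form: P = 67 + 4Q.
Pre-tax equilibrium: 236 - 6Q = 67 + 4Q gives Q* = 16.9, P* = 134.6.
With the tax, buyers' net willingness to pay falls by 38: (236 - 38) - 6Q = 67 + 4Q, so Q_t = 13.1. Buyers pay P_b = 157.4; sellers receive P_s = P_b - 38 = 119.4.
Consumer surplus is the triangle under demand above P_b: (1/2)(13.1)(236 - 157.4) = 514.83.

514.83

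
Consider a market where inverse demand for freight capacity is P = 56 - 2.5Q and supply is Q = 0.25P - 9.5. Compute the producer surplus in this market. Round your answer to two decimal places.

Rewriting supply in inverse form: P = 38 + 4Q.
Setting demand equal to supply, 18 = 6.5Q, so Q* = 2.7692 and P* = 49.0769.
The supply curve's price intercept is 38, so PS = (1/2)(Q*)(P* - 38) = (1/2)(2.7692)(11.0769) = 15.3373.

15.34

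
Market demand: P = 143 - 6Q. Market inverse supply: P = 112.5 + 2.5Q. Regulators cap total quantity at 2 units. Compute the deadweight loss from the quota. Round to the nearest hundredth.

10.72

Unrestricted equilibrium: Q* = (143 - 112.5)/(6 + 2.5) = 3.5882.
At Q = 2 the demand price is 143 - 6(2) = 131 and the supply price is 112.5 + 2.5(2) = 117.5.
DWL = (1/2)(gap between curves at 2) x (Q* - 2) = (1/2)(13.5)(1.5882) = 10.7206.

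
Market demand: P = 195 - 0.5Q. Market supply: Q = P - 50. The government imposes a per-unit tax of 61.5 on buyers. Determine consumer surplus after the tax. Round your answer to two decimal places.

774.69

Rewriting supply in inverse form: P = 50 + Q.
Pre-tax equilibrium: 195 - 0.5Q = 50 + Q gives Q* = 96.6667, P* = 146.6667.
A tax on buyers shifts demand down by 61.5: (195 - 61.5) - 0.5Q = 50 + Q, so Q_t = 55.6667. Buyers pay P_b = 167.1667; sellers receive P_s = P_b - 61.5 = 105.6667.
CS = (1/2)(Q_t)(195 - P_b) = (1/2)(55.6667)(27.8333) = 774.6944.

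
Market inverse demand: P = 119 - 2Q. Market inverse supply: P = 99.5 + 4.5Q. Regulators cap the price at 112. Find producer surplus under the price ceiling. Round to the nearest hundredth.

Without the control, 119 - 2Q = 99.5 + 4.5Q so Q* = 3 and P* = 113.
At the ceiling price 112, quantity supplied is (112 - 99.5)/4.5 = 2.7778; supply is the short side, so Q = 2.7778 trades at P = 112.
PS is the triangle above supply below 112: (1/2)(2.7778)(112 - 99.5) = 17.3611.

17.36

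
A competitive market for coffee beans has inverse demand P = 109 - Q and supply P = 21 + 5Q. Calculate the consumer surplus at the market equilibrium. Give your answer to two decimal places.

Setting demand equal to supply, 88 = 6Q, so Q* = 14.6667 and P* = 94.3333.
CS is the area between the demand curve and P* from 0 to Q*: (1/2)(14.6667)(14.6667) = 107.5556.

107.56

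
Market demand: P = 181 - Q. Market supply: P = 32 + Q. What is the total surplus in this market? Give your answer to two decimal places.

5550.25

Setting demand equal to supply, 149 = 2Q, so Q* = 74.5 and P* = 106.5.
CS = (1/2)(74.5)(74.5) = 2775.125 and PS = (1/2)(74.5)(74.5) = 2775.125, so total surplus = 5550.25.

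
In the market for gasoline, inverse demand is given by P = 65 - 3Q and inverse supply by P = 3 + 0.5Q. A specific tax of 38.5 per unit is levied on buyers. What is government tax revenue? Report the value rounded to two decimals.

258.50

Without the tax, 65 - 3Q = 3 + 0.5Q so Q* = 17.7143 and P* = 11.8571.
A tax on buyers shifts demand down by 38.5: (65 - 38.5) - 3Q = 3 + 0.5Q, so Q_t = 6.7143. Buyers pay P_b = 44.8571; sellers receive P_s = P_b - 38.5 = 6.3571.
Tax revenue = t x Q_t = 38.5 x 6.7143 = 258.5.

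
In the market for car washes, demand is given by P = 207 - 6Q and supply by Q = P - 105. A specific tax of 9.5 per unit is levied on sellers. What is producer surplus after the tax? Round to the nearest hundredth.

Rewriting supply in inverse form: P = 105 + Q.
Without the tax, 207 - 6Q = 105 + Q so Q* = 14.5714 and P* = 119.5714.
A tax on sellers shifts supply up by 9.5: 207 - 6Q = 105 + Q + 9.5, so Q_t = 13.2143. Buyers pay P_b = 127.7143; sellers receive P_s = P_b - 9.5 = 118.2143.
PS = (1/2)(Q_t)(P_s - 105) = (1/2)(13.2143)(13.2143) = 87.3087.

87.31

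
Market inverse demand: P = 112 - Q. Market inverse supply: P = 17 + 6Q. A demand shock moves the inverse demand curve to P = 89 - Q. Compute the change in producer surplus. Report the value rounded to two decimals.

-235.16

Initial equilibrium: Q_0 = 13.5714, P_0 = 98.4286; CS_0 = (1/2)(13.5714)(13.5714) = 92.0918, PS_0 = (1/2)(13.5714)(81.4286) = 552.551.
New equilibrium: 89 - Q = 17 + 6Q gives Q_1 = 10.2857, P_1 = 78.7143; CS_1 = 52.898, PS_1 = 317.3878.
Change in producer surplus = 317.3878 - 552.551 = -235.1633.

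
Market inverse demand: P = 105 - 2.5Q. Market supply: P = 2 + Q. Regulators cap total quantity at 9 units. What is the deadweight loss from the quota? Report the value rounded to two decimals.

Unrestricted equilibrium: Q* = (105 - 2)/(2.5 + 1) = 29.4286.
At Q = 9 the demand price is 105 - 2.5(9) = 82.5 and the supply price is 2 + (9) = 11.
DWL = (1/2)(gap between curves at 9) x (Q* - 9) = (1/2)(71.5)(20.4286) = 730.3214.

730.32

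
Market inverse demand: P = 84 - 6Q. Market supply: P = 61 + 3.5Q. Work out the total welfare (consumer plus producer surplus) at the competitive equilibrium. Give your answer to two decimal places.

27.84

Equilibrium: 84 - 6Q = 61 + 3.5Q, so Q* = 2.4211 and P* = 69.4737.
CS = (1/2)(2.4211)(14.5263) = 17.5845 and PS = (1/2)(2.4211)(8.4737) = 10.2576, so total surplus = 27.8421.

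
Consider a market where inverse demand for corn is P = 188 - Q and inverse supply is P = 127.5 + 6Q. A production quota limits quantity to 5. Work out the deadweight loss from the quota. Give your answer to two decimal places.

46.45

Unrestricted equilibrium: Q* = (188 - 127.5)/(1 + 6) = 8.6429.
At Q = 5 the demand price is 188 - (5) = 183 and the supply price is 127.5 + 6(5) = 157.5.
DWL = (1/2)(gap between curves at 5) x (Q* - 5) = (1/2)(25.5)(3.6429) = 46.4464.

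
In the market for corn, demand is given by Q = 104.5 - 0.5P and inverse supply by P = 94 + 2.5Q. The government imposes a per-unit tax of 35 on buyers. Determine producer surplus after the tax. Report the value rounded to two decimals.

Rewriting demand in inverse form: P = 209 - 2Q.
Pre-tax equilibrium: 209 - 2Q = 94 + 2.5Q gives Q* = 25.5556, P* = 157.8889.
A tax on buyers shifts demand down by 35: (209 - 35) - 2Q = 94 + 2.5Q, so Q_t = 17.7778. Buyers pay P_b = 173.4444; sellers receive P_s = P_b - 35 = 138.4444.
PS = (1/2)(Q_t)(P_s - 94) = (1/2)(17.7778)(44.4444) = 395.0617.

395.06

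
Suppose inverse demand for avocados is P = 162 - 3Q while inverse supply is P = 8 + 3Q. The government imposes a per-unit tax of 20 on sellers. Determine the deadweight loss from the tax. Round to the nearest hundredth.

Without the tax, 162 - 3Q = 8 + 3Q so Q* = 25.6667 and P* = 85.
With the tax, sellers need 20 more per unit: 162 - 3Q = 8 + 3Q + 20, so Q_t = 22.3333. Buyers pay P_b = 95; sellers receive P_s = P_b - 20 = 75.
Deadweight loss is the triangle between the curves from Q_t to Q*: (1/2)(25.6667 - 22.3333)(20) = 33.3333.

33.33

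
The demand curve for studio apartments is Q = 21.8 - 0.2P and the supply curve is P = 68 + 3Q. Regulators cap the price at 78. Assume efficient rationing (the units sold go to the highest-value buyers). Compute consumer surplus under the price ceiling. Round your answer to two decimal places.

75.56

Rewriting demand in inverse form: P = 109 - 5Q.
Free-market equilibrium: 109 - 5Q = 68 + 3Q gives Q* = 5.125, P* = 83.375.
At the ceiling price 78, quantity supplied is (78 - 68)/3 = 3.3333; supply is the short side, so Q = 3.3333 trades at P = 78.
The demand price at Q = 3.3333 is 92.3333. CS is the trapezoid between demand and 78 over [0, 3.3333]: (1/2)[(109 - 78) + (92.3333 - 78)](3.3333) = 75.5556.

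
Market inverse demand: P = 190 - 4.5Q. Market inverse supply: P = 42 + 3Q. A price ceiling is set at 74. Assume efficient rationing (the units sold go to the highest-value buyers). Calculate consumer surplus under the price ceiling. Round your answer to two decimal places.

981.33

Free-market equilibrium: 190 - 4.5Q = 42 + 3Q gives Q* = 19.7333, P* = 101.2.
At P = 74, sellers supply (74 - 42)/3 = 10.6667 while buyers want more, so the quantity traded is 10.6667 at price 74.
The demand price at Q = 10.6667 is 142. CS is the trapezoid between demand and 74 over [0, 10.6667]: (1/2)[(190 - 74) + (142 - 74)](10.6667) = 981.3333.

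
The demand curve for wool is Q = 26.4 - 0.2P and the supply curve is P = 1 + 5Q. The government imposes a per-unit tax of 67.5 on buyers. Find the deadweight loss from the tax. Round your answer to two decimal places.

227.81

Rewriting demand in inverse form: P = 132 - 5Q.
Without the tax, 132 - 5Q = 1 + 5Q so Q* = 13.1 and P* = 66.5.
With the tax, buyers' net willingness to pay falls by 67.5: (132 - 67.5) - 5Q = 1 + 5Q, so Q_t = 6.35. Buyers pay P_b = 100.25; sellers receive P_s = P_b - 67.5 = 32.75.
Deadweight loss is the triangle between the curves from Q_t to Q*: (1/2)(13.1 - 6.35)(67.5) = 227.8125.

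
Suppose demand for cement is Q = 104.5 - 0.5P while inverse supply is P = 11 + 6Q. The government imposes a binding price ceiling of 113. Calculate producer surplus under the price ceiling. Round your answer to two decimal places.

Rewriting demand in inverse form: P = 209 - 2Q.
Free-market equilibrium: 209 - 2Q = 11 + 6Q gives Q* = 24.75, P* = 159.5.
At P = 113, sellers supply (113 - 11)/6 = 17 while buyers want more, so the quantity traded is 17 at price 113.
PS is the triangle above supply below 113: (1/2)(17)(113 - 11) = 867.

867.00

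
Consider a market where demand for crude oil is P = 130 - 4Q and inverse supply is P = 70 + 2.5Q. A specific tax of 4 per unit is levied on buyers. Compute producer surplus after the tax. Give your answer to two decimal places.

Without the tax, 130 - 4Q = 70 + 2.5Q so Q* = 9.2308 and P* = 93.0769.
A tax on buyers shifts demand down by 4: (130 - 4) - 4Q = 70 + 2.5Q, so Q_t = 8.6154. Buyers pay P_b = 95.5385; sellers receive P_s = P_b - 4 = 91.5385.
Producer surplus is the triangle above supply below P_s: (1/2)(8.6154)(91.5385 - 70) = 92.7811.

92.78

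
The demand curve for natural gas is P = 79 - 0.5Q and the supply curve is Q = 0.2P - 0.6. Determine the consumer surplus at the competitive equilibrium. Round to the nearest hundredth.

47.74

Rewriting supply in inverse form: P = 3 + 5Q.
Equilibrium: 79 - 0.5Q = 3 + 5Q, so Q* = 13.8182 and P* = 72.0909.
CS is the area between the demand curve and P* from 0 to Q*: (1/2)(13.8182)(6.9091) = 47.7355.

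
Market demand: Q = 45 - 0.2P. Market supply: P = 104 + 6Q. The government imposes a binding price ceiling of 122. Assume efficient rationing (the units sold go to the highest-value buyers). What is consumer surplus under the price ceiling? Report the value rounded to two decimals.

Rewriting demand in inverse form: P = 225 - 5Q.
Without the control, 225 - 5Q = 104 + 6Q so Q* = 11 and P* = 170.
At P = 122, sellers supply (122 - 104)/6 = 3 while buyers want more, so the quantity traded is 3 at price 122.
The demand price at Q = 3 is 210. CS is the trapezoid between demand and 122 over [0, 3]: (1/2)[(225 - 122) + (210 - 122)](3) = 286.5.

286.50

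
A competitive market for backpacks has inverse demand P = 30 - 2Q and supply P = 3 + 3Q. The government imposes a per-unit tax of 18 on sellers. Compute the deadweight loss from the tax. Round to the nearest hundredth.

32.40

Without the tax, 30 - 2Q = 3 + 3Q so Q* = 5.4 and P* = 19.2.
With the tax, sellers need 18 more per unit: 30 - 2Q = 3 + 3Q + 18, so Q_t = 1.8. Buyers pay P_b = 26.4; sellers receive P_s = P_b - 18 = 8.4.
The welfare triangle lost has base Q* - Q_t = 3.6 and height t = 18, so DWL = (1/2)(3.6)(18) = 32.4.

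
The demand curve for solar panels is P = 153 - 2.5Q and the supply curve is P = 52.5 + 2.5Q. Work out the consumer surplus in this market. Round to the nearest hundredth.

Equilibrium: 153 - 2.5Q = 52.5 + 2.5Q, so Q* = 20.1 and P* = 102.75.
CS is the area between the demand curve and P* from 0 to Q*: (1/2)(20.1)(50.25) = 505.0125.

505.01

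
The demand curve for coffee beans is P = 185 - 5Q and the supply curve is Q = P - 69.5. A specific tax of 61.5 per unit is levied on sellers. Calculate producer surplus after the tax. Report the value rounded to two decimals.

Rewriting supply in inverse form: P = 69.5 + Q.
Pre-tax equilibrium: 185 - 5Q = 69.5 + Q gives Q* = 19.25, P* = 88.75.
With the tax, sellers need 61.5 more per unit: 185 - 5Q = 69.5 + Q + 61.5, so Q_t = 9. Buyers pay P_b = 140; sellers receive P_s = P_b - 61.5 = 78.5.
PS = (1/2)(Q_t)(P_s - 69.5) = (1/2)(9)(9) = 40.5.

40.50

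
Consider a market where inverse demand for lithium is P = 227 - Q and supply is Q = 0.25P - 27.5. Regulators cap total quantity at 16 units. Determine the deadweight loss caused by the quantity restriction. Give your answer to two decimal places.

Rewriting supply in inverse form: P = 110 + 4Q.
Without the quota, 227 - Q = 110 + 4Q gives Q* = 23.4.
At Q = 16 the demand price is 227 - (16) = 211 and the supply price is 110 + 4(16) = 174.
DWL = (1/2)(gap between curves at 16) x (Q* - 16) = (1/2)(37)(7.4) = 136.9.

136.90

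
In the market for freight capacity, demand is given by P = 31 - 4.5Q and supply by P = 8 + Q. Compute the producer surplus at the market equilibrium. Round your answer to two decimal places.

Equilibrium: 31 - 4.5Q = 8 + Q, so Q* = 4.1818 and P* = 12.1818.
Producer surplus is the triangle above supply below P*: (1/2)(4.1818)(12.1818 - 8) = (1/2)(4.1818)(4.1818) = 8.7438.

8.74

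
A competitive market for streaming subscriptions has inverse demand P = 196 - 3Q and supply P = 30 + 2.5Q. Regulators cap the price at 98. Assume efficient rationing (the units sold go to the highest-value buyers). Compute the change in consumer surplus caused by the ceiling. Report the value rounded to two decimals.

189.43

Free-market equilibrium: 196 - 3Q = 30 + 2.5Q gives Q* = 30.1818, P* = 105.4545.
At P = 98, sellers supply (98 - 30)/2.5 = 27.2 while buyers want more, so the quantity traded is 27.2 at price 98.
CS goes from (1/2)(30.1818)(90.5455) = 1366.4132 to 1555.84 (computed as (196 - 98)(27.2) - (1/2)(3)(27.2)^2), a change of 189.4268.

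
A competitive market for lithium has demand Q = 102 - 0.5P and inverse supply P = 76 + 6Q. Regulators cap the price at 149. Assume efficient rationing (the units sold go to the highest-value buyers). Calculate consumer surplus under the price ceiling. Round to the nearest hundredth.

Rewriting demand in inverse form: P = 204 - 2Q.
Free-market equilibrium: 204 - 2Q = 76 + 6Q gives Q* = 16, P* = 172.
At P = 149, sellers supply (149 - 76)/6 = 12.1667 while buyers want more, so the quantity traded is 12.1667 at price 149.
The demand price at Q = 12.1667 is 179.6667. CS is the trapezoid between demand and 149 over [0, 12.1667]: (1/2)[(204 - 149) + (179.6667 - 149)](12.1667) = 521.1389.

521.14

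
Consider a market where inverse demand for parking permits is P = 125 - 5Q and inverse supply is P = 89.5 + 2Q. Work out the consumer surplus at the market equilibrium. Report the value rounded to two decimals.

Equilibrium: 125 - 5Q = 89.5 + 2Q, so Q* = 5.0714 and P* = 99.6429.
Consumer surplus is the triangle under demand above P*: (1/2)(5.0714)(125 - 99.6429) = (1/2)(5.0714)(25.3571) = 64.2985.

64.30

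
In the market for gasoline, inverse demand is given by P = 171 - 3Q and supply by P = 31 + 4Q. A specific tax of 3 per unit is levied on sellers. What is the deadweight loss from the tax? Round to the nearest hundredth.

0.64

Pre-tax equilibrium: 171 - 3Q = 31 + 4Q gives Q* = 20, P* = 111.
With the tax, sellers need 3 more per unit: 171 - 3Q = 31 + 4Q + 3, so Q_t = 19.5714. Buyers pay P_b = 112.2857; sellers receive P_s = P_b - 3 = 109.2857.
The welfare triangle lost has base Q* - Q_t = 0.4286 and height t = 3, so DWL = (1/2)(0.4286)(3) = 0.6429.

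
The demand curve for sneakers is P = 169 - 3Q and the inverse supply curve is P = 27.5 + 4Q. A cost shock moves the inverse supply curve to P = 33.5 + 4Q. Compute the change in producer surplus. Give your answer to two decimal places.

Initial equilibrium: Q_0 = 20.2143, P_0 = 108.3571; CS_0 = (1/2)(20.2143)(60.6429) = 612.926, PS_0 = (1/2)(20.2143)(80.8571) = 817.2347.
New equilibrium: 169 - 3Q = 33.5 + 4Q gives Q_1 = 19.3571, P_1 = 110.9286; CS_1 = 562.0485, PS_1 = 749.398.
Change in producer surplus = 749.398 - 817.2347 = -67.8367.

-67.84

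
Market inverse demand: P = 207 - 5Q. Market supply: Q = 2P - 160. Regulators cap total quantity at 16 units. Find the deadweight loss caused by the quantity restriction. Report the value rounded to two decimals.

Rewriting supply in inverse form: P = 80 + 0.5Q.
Unrestricted equilibrium: Q* = (207 - 80)/(5 + 0.5) = 23.0909.
At Q = 16 the demand price is 207 - 5(16) = 127 and the supply price is 80 + 0.5(16) = 88.
DWL = (1/2)(gap between curves at 16) x (Q* - 16) = (1/2)(39)(7.0909) = 138.2727.

138.27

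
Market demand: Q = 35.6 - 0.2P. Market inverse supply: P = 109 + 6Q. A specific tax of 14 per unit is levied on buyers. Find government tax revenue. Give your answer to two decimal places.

Rewriting demand in inverse form: P = 178 - 5Q.
Without the tax, 178 - 5Q = 109 + 6Q so Q* = 6.2727 and P* = 146.6364.
A tax on buyers shifts demand down by 14: (178 - 14) - 5Q = 109 + 6Q, so Q_t = 5. Buyers pay P_b = 153; sellers receive P_s = P_b - 14 = 139.
Tax revenue = t x Q_t = 14 x 5 = 70.

70.00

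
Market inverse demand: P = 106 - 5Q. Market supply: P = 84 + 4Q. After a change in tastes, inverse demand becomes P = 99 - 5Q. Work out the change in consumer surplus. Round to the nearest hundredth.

-7.99

Initial equilibrium: Q_0 = 2.4444, P_0 = 93.7778; CS_0 = (1/2)(2.4444)(12.2222) = 14.9383, PS_0 = (1/2)(2.4444)(9.7778) = 11.9506.
New equilibrium: 99 - 5Q = 84 + 4Q gives Q_1 = 1.6667, P_1 = 90.6667; CS_1 = 6.9444, PS_1 = 5.5556.
Change in consumer surplus = 6.9444 - 14.9383 = -7.9938.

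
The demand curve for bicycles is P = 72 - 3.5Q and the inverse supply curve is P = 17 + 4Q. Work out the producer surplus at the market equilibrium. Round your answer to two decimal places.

Setting demand equal to supply, 55 = 7.5Q, so Q* = 7.3333 and P* = 46.3333.
The supply curve's price intercept is 17, so PS = (1/2)(Q*)(P* - 17) = (1/2)(7.3333)(29.3333) = 107.5556.

107.56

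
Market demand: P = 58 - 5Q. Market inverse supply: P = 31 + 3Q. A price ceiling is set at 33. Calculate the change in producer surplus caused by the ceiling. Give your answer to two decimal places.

Free-market equilibrium: 58 - 5Q = 31 + 3Q gives Q* = 3.375, P* = 41.125.
At P = 33, sellers supply (33 - 31)/3 = 0.6667 while buyers want more, so the quantity traded is 0.6667 at price 33.
PS goes from (1/2)(3.375)(10.125) = 17.0859 to 0.6667 (computed as (33 - 31)(0.6667) - (1/2)(3)(0.6667)^2), a change of -16.4193.

-16.42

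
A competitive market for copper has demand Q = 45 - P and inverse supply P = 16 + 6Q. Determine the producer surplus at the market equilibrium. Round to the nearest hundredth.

51.49

Rewriting demand in inverse form: P = 45 - Q.
Set 45 - Q = 16 + 6Q, which gives 29 = 7Q, so Q* = 4.1429 and P* = 45 - (4.1429) = 40.8571.
The supply curve's price intercept is 16, so PS = (1/2)(Q*)(P* - 16) = (1/2)(4.1429)(24.8571) = 51.4898.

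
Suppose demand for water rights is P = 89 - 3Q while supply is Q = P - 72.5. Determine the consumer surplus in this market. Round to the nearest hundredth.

25.52

Rewriting supply in inverse form: P = 72.5 + Q.
Setting demand equal to supply, 16.5 = 4Q, so Q* = 4.125 and P* = 76.625.
Consumer surplus is the triangle under demand above P*: (1/2)(4.125)(89 - 76.625) = (1/2)(4.125)(12.375) = 25.5234.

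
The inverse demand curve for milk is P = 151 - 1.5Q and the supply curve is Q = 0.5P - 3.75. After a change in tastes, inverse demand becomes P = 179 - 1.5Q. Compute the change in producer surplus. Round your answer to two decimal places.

Rewriting supply in inverse form: P = 7.5 + 2Q.
Initial equilibrium: Q_0 = 41, P_0 = 89.5; CS_0 = (1/2)(41)(61.5) = 1260.75, PS_0 = (1/2)(41)(82) = 1681.
New equilibrium: 179 - 1.5Q = 7.5 + 2Q gives Q_1 = 49, P_1 = 105.5; CS_1 = 1800.75, PS_1 = 2401.
Change in producer surplus = 2401 - 1681 = 720.

720.00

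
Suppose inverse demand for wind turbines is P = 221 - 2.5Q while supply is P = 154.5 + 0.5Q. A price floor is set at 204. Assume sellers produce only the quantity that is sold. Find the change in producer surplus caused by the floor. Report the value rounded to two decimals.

202.20

Free-market equilibrium: 221 - 2.5Q = 154.5 + 0.5Q gives Q* = 22.1667, P* = 165.5833.
At P = 204, buyers demand (221 - 204)/2.5 = 6.8 while sellers would supply more, so the quantity traded is 6.8 at price 204.
PS goes from (1/2)(22.1667)(11.0833) = 122.8403 to 325.04 (computed as (204 - 154.5)(6.8) - (1/2)(0.5)(6.8)^2), a change of 202.1997.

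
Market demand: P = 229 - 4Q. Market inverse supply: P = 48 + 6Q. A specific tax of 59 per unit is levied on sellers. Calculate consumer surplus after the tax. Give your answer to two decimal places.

Without the tax, 229 - 4Q = 48 + 6Q so Q* = 18.1 and P* = 156.6.
A tax on sellers shifts supply up by 59: 229 - 4Q = 48 + 6Q + 59, so Q_t = 12.2. Buyers pay P_b = 180.2; sellers receive P_s = P_b - 59 = 121.2.
CS = (1/2)(Q_t)(229 - P_b) = (1/2)(12.2)(48.8) = 297.68.

297.68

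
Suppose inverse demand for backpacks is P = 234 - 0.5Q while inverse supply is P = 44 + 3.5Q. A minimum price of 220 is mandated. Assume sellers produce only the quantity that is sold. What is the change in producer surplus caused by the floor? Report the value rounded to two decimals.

Free-market equilibrium: 234 - 0.5Q = 44 + 3.5Q gives Q* = 47.5, P* = 210.25.
At the floor price 220, quantity demanded is (234 - 220)/0.5 = 28; demand is the short side, so Q = 28 trades at P = 220.
PS goes from (1/2)(47.5)(166.25) = 3948.4375 to 3556 (computed as (220 - 44)(28) - (1/2)(3.5)(28)^2), a change of -392.4375.

-392.44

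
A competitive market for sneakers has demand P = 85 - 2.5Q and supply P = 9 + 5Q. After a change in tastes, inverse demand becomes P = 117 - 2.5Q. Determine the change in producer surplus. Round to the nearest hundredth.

261.69

Initial equilibrium: Q_0 = 10.1333, P_0 = 59.6667; CS_0 = (1/2)(10.1333)(25.3333) = 128.3556, PS_0 = (1/2)(10.1333)(50.6667) = 256.7111.
New equilibrium: 117 - 2.5Q = 9 + 5Q gives Q_1 = 14.4, P_1 = 81; CS_1 = 259.2, PS_1 = 518.4.
Change in producer surplus = 518.4 - 256.7111 = 261.6889.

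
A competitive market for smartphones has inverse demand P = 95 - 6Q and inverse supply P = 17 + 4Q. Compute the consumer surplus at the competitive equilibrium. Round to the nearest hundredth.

Equilibrium: 95 - 6Q = 17 + 4Q, so Q* = 7.8 and P* = 48.2.
CS is the area between the demand curve and P* from 0 to Q*: (1/2)(7.8)(46.8) = 182.52.

182.52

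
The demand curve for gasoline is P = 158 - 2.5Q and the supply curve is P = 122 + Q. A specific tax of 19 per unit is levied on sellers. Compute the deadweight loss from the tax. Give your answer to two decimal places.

Without the tax, 158 - 2.5Q = 122 + Q so Q* = 10.2857 and P* = 132.2857.
A tax on sellers shifts supply up by 19: 158 - 2.5Q = 122 + Q + 19, so Q_t = 4.8571. Buyers pay P_b = 145.8571; sellers receive P_s = P_b - 19 = 126.8571.
Deadweight loss is the triangle between the curves from Q_t to Q*: (1/2)(10.2857 - 4.8571)(19) = 51.5714.

51.57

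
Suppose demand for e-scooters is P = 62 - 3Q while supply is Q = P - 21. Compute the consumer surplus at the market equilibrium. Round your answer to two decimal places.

Rewriting supply in inverse form: P = 21 + Q.
Equilibrium: 62 - 3Q = 21 + Q, so Q* = 10.25 and P* = 31.25.
The demand choke price is 62, so CS = (1/2)(Q*)(62 - P*) = (1/2)(10.25)(30.75) = 157.5938.

157.59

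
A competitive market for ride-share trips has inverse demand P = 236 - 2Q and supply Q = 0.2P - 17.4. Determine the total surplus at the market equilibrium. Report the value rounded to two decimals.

Rewriting supply in inverse form: P = 87 + 5Q.
Equilibrium: 236 - 2Q = 87 + 5Q, so Q* = 21.2857 and P* = 193.4286.
Total surplus is the full triangle between the curves from 0 to Q*: (1/2)(21.2857)(236 - 87) = 1585.7857.

1585.79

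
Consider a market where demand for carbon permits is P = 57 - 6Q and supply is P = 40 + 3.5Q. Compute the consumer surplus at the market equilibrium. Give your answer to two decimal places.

9.61

Set 57 - 6Q = 40 + 3.5Q, which gives 17 = 9.5Q, so Q* = 1.7895 and P* = 57 - 6(1.7895) = 46.2632.
The demand choke price is 57, so CS = (1/2)(Q*)(57 - P*) = (1/2)(1.7895)(10.7368) = 9.6066.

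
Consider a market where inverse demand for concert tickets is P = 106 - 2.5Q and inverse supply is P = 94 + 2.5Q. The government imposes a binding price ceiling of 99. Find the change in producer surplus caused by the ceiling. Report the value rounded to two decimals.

Free-market equilibrium: 106 - 2.5Q = 94 + 2.5Q gives Q* = 2.4, P* = 100.
At the ceiling price 99, quantity supplied is (99 - 94)/2.5 = 2; supply is the short side, so Q = 2 trades at P = 99.
PS goes from (1/2)(2.4)(6) = 7.2 to 5 (computed as (99 - 94)(2) - (1/2)(2.5)(2)^2), a change of -2.2.

-2.20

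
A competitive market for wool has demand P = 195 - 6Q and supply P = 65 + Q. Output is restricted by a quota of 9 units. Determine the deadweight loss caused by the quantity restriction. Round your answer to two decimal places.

320.64

Unrestricted equilibrium: Q* = (195 - 65)/(6 + 1) = 18.5714.
At Q = 9 the demand price is 195 - 6(9) = 141 and the supply price is 65 + (9) = 74.
DWL = (1/2)(gap between curves at 9) x (Q* - 9) = (1/2)(67)(9.5714) = 320.6429.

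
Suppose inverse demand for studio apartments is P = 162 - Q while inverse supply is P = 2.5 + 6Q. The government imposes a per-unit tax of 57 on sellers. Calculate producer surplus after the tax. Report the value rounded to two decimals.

Without the tax, 162 - Q = 2.5 + 6Q so Q* = 22.7857 and P* = 139.2143.
A tax on sellers shifts supply up by 57: 162 - Q = 2.5 + 6Q + 57, so Q_t = 14.6429. Buyers pay P_b = 147.3571; sellers receive P_s = P_b - 57 = 90.3571.
PS = (1/2)(Q_t)(P_s - 2.5) = (1/2)(14.6429)(87.8571) = 643.2398.

643.24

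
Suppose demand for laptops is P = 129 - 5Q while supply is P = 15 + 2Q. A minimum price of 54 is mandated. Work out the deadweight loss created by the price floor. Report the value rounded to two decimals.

5.79

Without the control, 129 - 5Q = 15 + 2Q so Q* = 16.2857 and P* = 47.5714.
At P = 54, buyers demand (129 - 54)/5 = 15 while sellers would supply more, so the quantity traded is 15 at price 54.
The lost-trades triangle has base Q* - 15 = 1.2857 and height equal to the gap between the curves at Q = 15, which is 54 - 45 = 9. DWL = (1/2)(1.2857)(9) = 5.7857.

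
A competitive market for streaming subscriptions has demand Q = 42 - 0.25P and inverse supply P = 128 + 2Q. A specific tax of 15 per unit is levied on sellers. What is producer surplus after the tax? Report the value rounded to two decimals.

17.36

Rewriting demand in inverse form: P = 168 - 4Q.
Pre-tax equilibrium: 168 - 4Q = 128 + 2Q gives Q* = 6.6667, P* = 141.3333.
A tax on sellers shifts supply up by 15: 168 - 4Q = 128 + 2Q + 15, so Q_t = 4.1667. Buyers pay P_b = 151.3333; sellers receive P_s = P_b - 15 = 136.3333.
PS = (1/2)(Q_t)(P_s - 128) = (1/2)(4.1667)(8.3333) = 17.3611.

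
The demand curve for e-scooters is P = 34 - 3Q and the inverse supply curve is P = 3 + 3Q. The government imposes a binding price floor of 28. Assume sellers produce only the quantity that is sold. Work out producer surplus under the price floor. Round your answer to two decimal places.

Free-market equilibrium: 34 - 3Q = 3 + 3Q gives Q* = 5.1667, P* = 18.5.
At P = 28, buyers demand (34 - 28)/3 = 2 while sellers would supply more, so the quantity traded is 2 at price 28.
The supply price at Q = 2 is 9. PS is the trapezoid between 28 and supply over [0, 2]: (1/2)[(28 - 3) + (28 - 9)](2) = 44.

44.00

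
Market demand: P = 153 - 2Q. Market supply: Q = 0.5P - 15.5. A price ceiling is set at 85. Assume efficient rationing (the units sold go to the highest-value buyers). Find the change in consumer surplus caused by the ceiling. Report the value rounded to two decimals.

Rewriting supply in inverse form: P = 31 + 2Q.
Without the control, 153 - 2Q = 31 + 2Q so Q* = 30.5 and P* = 92.
At P = 85, sellers supply (85 - 31)/2 = 27 while buyers want more, so the quantity traded is 27 at price 85.
CS goes from (1/2)(30.5)(61) = 930.25 to 1107 (computed as (153 - 85)(27) - (1/2)(2)(27)^2), a change of 176.75.

176.75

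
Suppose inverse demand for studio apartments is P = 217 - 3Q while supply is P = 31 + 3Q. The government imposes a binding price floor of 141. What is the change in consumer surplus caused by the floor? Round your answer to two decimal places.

-478.83

Without the control, 217 - 3Q = 31 + 3Q so Q* = 31 and P* = 124.
At P = 141, buyers demand (217 - 141)/3 = 25.3333 while sellers would supply more, so the quantity traded is 25.3333 at price 141.
CS goes from (1/2)(31)(93) = 1441.5 to 962.6667 (computed as (217 - 141)(25.3333) - (1/2)(3)(25.3333)^2), a change of -478.8333.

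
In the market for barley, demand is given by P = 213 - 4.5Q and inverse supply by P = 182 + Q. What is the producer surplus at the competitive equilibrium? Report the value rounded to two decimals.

Setting demand equal to supply, 31 = 5.5Q, so Q* = 5.6364 and P* = 187.6364.
PS is the area between P* and the supply curve from 0 to Q*: (1/2)(5.6364)(5.6364) = 15.8843.

15.88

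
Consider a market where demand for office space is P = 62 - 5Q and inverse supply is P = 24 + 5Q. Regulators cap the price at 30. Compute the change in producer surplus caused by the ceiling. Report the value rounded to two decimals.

-32.50

Without the control, 62 - 5Q = 24 + 5Q so Q* = 3.8 and P* = 43.
At P = 30, sellers supply (30 - 24)/5 = 1.2 while buyers want more, so the quantity traded is 1.2 at price 30.
PS goes from (1/2)(3.8)(19) = 36.1 to 3.6 (computed as (30 - 24)(1.2) - (1/2)(5)(1.2)^2), a change of -32.5.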